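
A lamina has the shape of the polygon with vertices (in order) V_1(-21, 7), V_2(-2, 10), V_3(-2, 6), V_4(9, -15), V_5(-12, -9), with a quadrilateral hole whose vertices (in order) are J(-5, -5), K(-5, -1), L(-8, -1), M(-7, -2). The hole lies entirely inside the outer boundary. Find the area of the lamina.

367.5

Outer boundary:
Apply Gauss's area formula: 2A = Σ (x_i·y_{i+1} − x_{i+1}·y_i), indices taken mod 5.
Cross-terms: -196, 8, -24, -261, -273  ⇒  Σ = -746
Area = |Σ|/2 = 373.
Hole:
Apply the surveyor's formula: 2A = Σ (x_i·y_{i+1} − x_{i+1}·y_i), indices taken mod 4.
J→K: (-5)(-1) − (-5)(-5) = -20
K→L: (-5)(-1) − (-8)(-1) = -3
L→M: (-8)(-2) − (-7)(-1) = 9
M→J: (-7)(-5) − (-5)(-2) = 25
Σ = 11
Area = |Σ|/2 = 5.5.
Net area = 373 − 5.5 = 367.5.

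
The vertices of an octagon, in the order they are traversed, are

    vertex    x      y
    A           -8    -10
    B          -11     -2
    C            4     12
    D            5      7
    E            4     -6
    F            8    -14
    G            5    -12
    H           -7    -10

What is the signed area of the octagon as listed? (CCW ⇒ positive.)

-243

Apply the shoelace formula: 2A = Σ (x_i·y_{i+1} − x_{i+1}·y_i), indices taken mod 8.
Cross-terms: -94, -124, -32, -58, -8, -26, -134, -10  ⇒  Σ = -486
Signed area = Σ/2 = -243 (negative ⇒ clockwise traversal).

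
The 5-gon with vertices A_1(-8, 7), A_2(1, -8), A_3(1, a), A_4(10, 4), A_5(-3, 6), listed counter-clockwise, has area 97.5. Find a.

-3

Write out the shoelace sum; only the two edges meeting at A_3 involve a:
2·Area = [(1·a − 1·(-8)) + (1·4 − 10·a)] + 156
       = -9·a + 168 = 195
⇒ a = -3.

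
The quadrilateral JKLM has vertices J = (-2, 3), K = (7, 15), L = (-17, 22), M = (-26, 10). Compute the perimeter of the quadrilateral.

80

|JK| = √((9)² + (12)²) = √225 = 15
|KL| = √((-24)² + (7)²) = √625 = 25
|LM| = √((-9)² + (-12)²) = √225 = 15
|MJ| = √((24)² + (-7)²) = √625 = 25
Perimeter = 15 + 25 + 15 + 25 = 80.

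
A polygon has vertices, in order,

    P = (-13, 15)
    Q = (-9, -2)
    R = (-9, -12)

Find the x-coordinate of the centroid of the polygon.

-31/3

Apply the shoelace formula. First the cross-terms c_i = x_i·y_{i+1} − x_{i+1}·y_i:
  161, 90, -291  ⇒  2A = -40, A = -20.
Then Σ (x_i + x_{i+1})·c_i = 1240, so x̄ = 1240 / (6·(-20)) = -31/3.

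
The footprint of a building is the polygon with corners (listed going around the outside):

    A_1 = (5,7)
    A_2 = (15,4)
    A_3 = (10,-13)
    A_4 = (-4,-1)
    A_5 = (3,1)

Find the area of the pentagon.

Apply Gauss's area formula: 2A = Σ (x_i·y_{i+1} − x_{i+1}·y_i), indices taken mod 5.
Σ = (-85) + (-235) + (-62) + (-1) + (16) = -367
Area = |Σ|/2 = 183.5.

183.5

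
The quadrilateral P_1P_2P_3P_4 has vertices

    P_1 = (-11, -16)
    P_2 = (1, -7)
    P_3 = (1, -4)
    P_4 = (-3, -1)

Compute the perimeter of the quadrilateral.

|P_1P_2| = √((12)² + (9)²) = √225 = 15
|P_2P_3| = √((0)² + (3)²) = √9 = 3
|P_3P_4| = √((-4)² + (3)²) = √25 = 5
|P_4P_1| = √((-8)² + (-15)²) = √289 = 17
Perimeter = 15 + 3 + 5 + 17 = 40.

40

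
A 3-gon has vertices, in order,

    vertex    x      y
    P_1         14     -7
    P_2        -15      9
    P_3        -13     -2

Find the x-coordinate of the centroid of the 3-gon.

-14/3

Apply the shoelace formula. First the cross-terms c_i = x_i·y_{i+1} − x_{i+1}·y_i:
  21, 147, 119  ⇒  2A = 287, A = 143.5.
Then Σ (x_i + x_{i+1})·c_i = -4018, so x̄ = -4018 / (6·143.5) = -14/3.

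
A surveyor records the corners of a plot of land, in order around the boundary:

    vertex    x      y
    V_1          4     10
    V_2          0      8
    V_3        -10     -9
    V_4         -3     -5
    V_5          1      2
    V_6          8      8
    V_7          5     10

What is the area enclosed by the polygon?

Apply the surveyor's formula: 2A = Σ (x_i·y_{i+1} − x_{i+1}·y_i), indices taken mod 7.
Σ = (32) + (80) + (23) + (-1) + (-8) + (40) + (10) = 176
Area = |Σ|/2 = 88.

88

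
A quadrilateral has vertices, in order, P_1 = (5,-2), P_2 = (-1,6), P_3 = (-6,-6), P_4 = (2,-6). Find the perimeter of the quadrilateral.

|P_1P_2| = √((-6)² + (8)²) = √100 = 10
|P_2P_3| = √((-5)² + (-12)²) = √169 = 13
|P_3P_4| = √((8)² + (0)²) = √64 = 8
|P_4P_1| = √((3)² + (4)²) = √25 = 5
Perimeter = 10 + 13 + 8 + 5 = 36.

36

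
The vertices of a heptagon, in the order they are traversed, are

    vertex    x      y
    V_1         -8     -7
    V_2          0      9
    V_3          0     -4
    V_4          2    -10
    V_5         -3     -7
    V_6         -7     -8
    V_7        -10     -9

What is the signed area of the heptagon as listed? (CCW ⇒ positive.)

-76

Apply the shoelace (surveyor's) formula: 2A = Σ (x_i·y_{i+1} − x_{i+1}·y_i), indices taken mod 7.
Σ = (-72) + (0) + (8) + (-44) + (-25) + (-17) + (-2) = -152
Signed area = Σ/2 = -76 (negative ⇒ clockwise traversal).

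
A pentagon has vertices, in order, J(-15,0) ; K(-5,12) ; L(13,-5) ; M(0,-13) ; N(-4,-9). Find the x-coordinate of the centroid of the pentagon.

Apply Gauss's area formula. First the cross-terms c_i = x_i·y_{i+1} − x_{i+1}·y_i:
  -180, -131, -169, -52, -135  ⇒  2A = -667, A = -333.5.
Then Σ (x_i + x_{i+1})·c_i = 3128, so x̄ = 3128 / (6·(-333.5)) = -136/87.

-136/87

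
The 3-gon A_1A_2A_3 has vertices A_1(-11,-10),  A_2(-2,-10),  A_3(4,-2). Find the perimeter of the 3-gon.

36

|A_1A_2| = √((9)² + (0)²) = √81 = 9
|A_2A_3| = √((6)² + (8)²) = √100 = 10
|A_3A_1| = √((-15)² + (-8)²) = √289 = 17
Perimeter = 9 + 10 + 17 = 36.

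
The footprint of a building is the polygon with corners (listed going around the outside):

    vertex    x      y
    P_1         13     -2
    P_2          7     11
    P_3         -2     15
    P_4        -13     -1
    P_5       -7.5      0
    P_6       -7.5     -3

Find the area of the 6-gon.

275

Apply Gauss's area formula: 2A = Σ (x_i·y_{i+1} − x_{i+1}·y_i), indices taken mod 6.
Σ = (157) + (127) + (197) + (-7.5) + (22.5) + (54) = 550
Area = |Σ|/2 = 275.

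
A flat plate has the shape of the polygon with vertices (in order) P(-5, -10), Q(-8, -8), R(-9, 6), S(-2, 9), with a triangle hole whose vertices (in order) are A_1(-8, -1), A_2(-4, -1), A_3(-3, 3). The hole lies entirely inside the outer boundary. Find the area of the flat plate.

Outer boundary:
Apply the surveyor's formula: 2A = Σ (x_i·y_{i+1} − x_{i+1}·y_i), indices taken mod 4.
P→Q: (-5)(-8) − (-8)(-10) = -40
Q→R: (-8)(6) − (-9)(-8) = -120
R→S: (-9)(9) − (-2)(6) = -69
S→P: (-2)(-10) − (-5)(9) = 65
Σ = -164
Area = |Σ|/2 = 82.
Hole:
Apply the surveyor's formula: 2A = Σ (x_i·y_{i+1} − x_{i+1}·y_i), indices taken mod 3.
Σ = (4) + (-15) + (27) = 16
Area = |Σ|/2 = 8.
Net area = 82 − 8 = 74.

74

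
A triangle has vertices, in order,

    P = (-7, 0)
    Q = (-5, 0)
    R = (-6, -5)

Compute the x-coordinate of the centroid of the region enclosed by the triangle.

Apply the shoelace formula. First the cross-terms c_i = x_i·y_{i+1} − x_{i+1}·y_i:
  0, 25, -35  ⇒  2A = -10, A = -5.
Then Σ (x_i + x_{i+1})·c_i = 180, so x̄ = 180 / (6·(-5)) = -6.

-6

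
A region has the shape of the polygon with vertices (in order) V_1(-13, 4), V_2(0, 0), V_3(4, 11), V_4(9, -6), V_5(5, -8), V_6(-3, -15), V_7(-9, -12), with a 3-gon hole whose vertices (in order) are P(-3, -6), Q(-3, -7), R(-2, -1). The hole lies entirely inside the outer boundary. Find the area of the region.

Outer boundary:
Apply the surveyor's formula: 2A = Σ (x_i·y_{i+1} − x_{i+1}·y_i), indices taken mod 7.
Cross-terms: 0, 0, -123, -42, -99, -99, -192  ⇒  Σ = -555
Area = |Σ|/2 = 277.5.
Hole:
Apply the shoelace (surveyor's) formula: 2A = Σ (x_i·y_{i+1} − x_{i+1}·y_i), indices taken mod 3.
P→Q: (-3)(-7) − (-3)(-6) = 3
Q→R: (-3)(-1) − (-2)(-7) = -11
R→P: (-2)(-6) − (-3)(-1) = 9
Σ = 1
Area = |Σ|/2 = 0.5.
Net area = 277.5 − 0.5 = 277.

277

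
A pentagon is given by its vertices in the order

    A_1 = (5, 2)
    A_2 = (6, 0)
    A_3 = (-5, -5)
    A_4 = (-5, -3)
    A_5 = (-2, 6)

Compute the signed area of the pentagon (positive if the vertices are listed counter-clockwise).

Σ = (-12) + (-30) + (-10) + (-36) + (-34) = -122
Signed area = Σ/2 = -61 (negative ⇒ clockwise traversal).

-61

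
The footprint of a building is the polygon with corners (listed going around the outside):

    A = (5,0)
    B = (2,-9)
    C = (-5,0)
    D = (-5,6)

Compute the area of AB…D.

Σ = (-45) + (-45) + (-30) + (-30) = -150
Area = |Σ|/2 = 75.

75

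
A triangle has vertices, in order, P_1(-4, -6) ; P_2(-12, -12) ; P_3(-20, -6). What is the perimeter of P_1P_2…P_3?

|P_1P_2| = √((-8)² + (-6)²) = √100 = 10
|P_2P_3| = √((-8)² + (6)²) = √100 = 10
|P_3P_1| = √((16)² + (0)²) = √256 = 16
Perimeter = 10 + 10 + 16 = 36.

36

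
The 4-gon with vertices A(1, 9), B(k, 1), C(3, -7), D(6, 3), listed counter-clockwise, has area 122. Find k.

The doubled signed area Σ (x_i y_{i+1} − x_{i+1} y_i) is linear in k.
With k=0 it equals 100; the coefficient of k is -16 (from the two edges through B).
So -16·k + 100 = 2·122 = 244 ⇒ k = -9.

-9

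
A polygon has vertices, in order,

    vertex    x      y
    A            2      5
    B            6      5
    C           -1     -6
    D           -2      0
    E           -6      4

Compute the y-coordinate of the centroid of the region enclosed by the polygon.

Apply the surveyor's formula. First the cross-terms c_i = x_i·y_{i+1} − x_{i+1}·y_i:
  -20, -31, -12, -8, -38  ⇒  2A = -109, A = -54.5.
Then Σ (y_i + y_{i+1})·c_i = -471, so ȳ = -471 / (6·(-54.5)) = 157/109.

157/109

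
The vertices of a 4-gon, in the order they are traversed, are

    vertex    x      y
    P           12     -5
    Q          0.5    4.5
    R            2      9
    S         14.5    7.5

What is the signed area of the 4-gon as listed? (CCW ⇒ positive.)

Apply the surveyor's formula: 2A = Σ (x_i·y_{i+1} − x_{i+1}·y_i), indices taken mod 4.
Cross-terms: 56.5, -4.5, -115.5, -162.5  ⇒  Σ = -226
Signed area = Σ/2 = -113 (negative ⇒ clockwise traversal).

-113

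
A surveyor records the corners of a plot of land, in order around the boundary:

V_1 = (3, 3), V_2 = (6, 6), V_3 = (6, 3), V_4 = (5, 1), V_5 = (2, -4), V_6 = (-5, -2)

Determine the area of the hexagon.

V_1→V_2: (3)(6) − (6)(3) = 0
V_2→V_3: (6)(3) − (6)(6) = -18
V_3→V_4: (6)(1) − (5)(3) = -9
V_4→V_5: (5)(-4) − (2)(1) = -22
V_5→V_6: (2)(-2) − (-5)(-4) = -24
V_6→V_1: (-5)(3) − (3)(-2) = -9
Σ = -82
Area = |Σ|/2 = 41.

41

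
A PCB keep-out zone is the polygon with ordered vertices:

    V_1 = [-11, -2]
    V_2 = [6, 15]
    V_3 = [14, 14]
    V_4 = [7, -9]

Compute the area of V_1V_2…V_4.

308

V_1→V_2: (-11)(15) − (6)(-2) = -153
V_2→V_3: (6)(14) − (14)(15) = -126
V_3→V_4: (14)(-9) − (7)(14) = -224
V_4→V_1: (7)(-2) − (-11)(-9) = -113
Σ = -616
Area = |Σ|/2 = 308.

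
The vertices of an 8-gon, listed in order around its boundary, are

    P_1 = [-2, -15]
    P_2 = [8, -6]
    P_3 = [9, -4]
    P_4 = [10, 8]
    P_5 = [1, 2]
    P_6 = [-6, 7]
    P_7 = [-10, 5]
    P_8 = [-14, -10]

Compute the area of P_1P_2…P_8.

P_1→P_2: (-2)(-6) − (8)(-15) = 132
P_2→P_3: (8)(-4) − (9)(-6) = 22
P_3→P_4: (9)(8) − (10)(-4) = 112
P_4→P_5: (10)(2) − (1)(8) = 12
P_5→P_6: (1)(7) − (-6)(2) = 19
P_6→P_7: (-6)(5) − (-10)(7) = 40
P_7→P_8: (-10)(-10) − (-14)(5) = 170
P_8→P_1: (-14)(-15) − (-2)(-10) = 190
Σ = 697
Area = |Σ|/2 = 348.5.

348.5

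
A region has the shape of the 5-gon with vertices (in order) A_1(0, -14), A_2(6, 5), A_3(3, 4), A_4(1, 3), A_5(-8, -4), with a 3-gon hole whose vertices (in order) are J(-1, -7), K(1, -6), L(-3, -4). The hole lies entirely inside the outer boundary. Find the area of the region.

111

Outer boundary:
Apply the shoelace formula: 2A = Σ (x_i·y_{i+1} − x_{i+1}·y_i), indices taken mod 5.
Σ = (84) + (9) + (5) + (20) + (112) = 230
Area = |Σ|/2 = 115.
Hole:
Apply Gauss's area formula: 2A = Σ (x_i·y_{i+1} − x_{i+1}·y_i), indices taken mod 3.
Σ = (13) + (-22) + (17) = 8
Area = |Σ|/2 = 4.
Net area = 115 − 4 = 111.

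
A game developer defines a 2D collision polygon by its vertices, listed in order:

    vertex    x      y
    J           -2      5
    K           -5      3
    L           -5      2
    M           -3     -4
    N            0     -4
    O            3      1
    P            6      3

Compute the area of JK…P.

56.5

Σ = (19) + (5) + (26) + (12) + (12) + (3) + (36) = 113
Area = |Σ|/2 = 56.5.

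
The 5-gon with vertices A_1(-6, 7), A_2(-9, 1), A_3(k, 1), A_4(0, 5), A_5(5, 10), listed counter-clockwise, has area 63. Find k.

Write out the shoelace sum; only the two edges meeting at A_3 involve k:
2·Area = [((-9)·1 − k·1) + (k·5 − 0·1)] + 127
       = 4·k + 118 = 126
⇒ k = 2.

2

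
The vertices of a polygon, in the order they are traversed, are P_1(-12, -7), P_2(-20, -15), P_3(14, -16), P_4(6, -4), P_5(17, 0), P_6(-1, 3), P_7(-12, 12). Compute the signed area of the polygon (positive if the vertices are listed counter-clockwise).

P_1→P_2: (-12)(-15) − (-20)(-7) = 40
P_2→P_3: (-20)(-16) − (14)(-15) = 530
P_3→P_4: (14)(-4) − (6)(-16) = 40
P_4→P_5: (6)(0) − (17)(-4) = 68
P_5→P_6: (17)(3) − (-1)(0) = 51
P_6→P_7: (-1)(12) − (-12)(3) = 24
P_7→P_1: (-12)(-7) − (-12)(12) = 228
Σ = 981
Signed area = Σ/2 = 490.5 (positive ⇒ counter-clockwise traversal).

490.5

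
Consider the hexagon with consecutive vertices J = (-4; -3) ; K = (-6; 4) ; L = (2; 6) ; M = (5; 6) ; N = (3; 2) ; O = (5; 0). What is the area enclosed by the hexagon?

Apply the shoelace formula: 2A = Σ (x_i·y_{i+1} − x_{i+1}·y_i), indices taken mod 6.
Cross-terms: -34, -44, -18, -8, -10, -15  ⇒  Σ = -129
Area = |Σ|/2 = 64.5.

64.5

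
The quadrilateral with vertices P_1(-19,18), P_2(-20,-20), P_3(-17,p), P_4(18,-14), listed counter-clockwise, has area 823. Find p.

-25

The doubled signed area Σ (x_i y_{i+1} − x_{i+1} y_i) is linear in p.
With p=0 it equals 696; the coefficient of p is -38 (from the two edges through P_3).
So -38·p + 696 = 2·823 = 1646 ⇒ p = -25.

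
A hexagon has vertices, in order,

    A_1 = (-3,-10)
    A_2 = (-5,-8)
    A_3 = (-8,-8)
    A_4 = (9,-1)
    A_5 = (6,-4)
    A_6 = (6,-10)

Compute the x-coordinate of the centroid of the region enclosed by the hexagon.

Apply Gauss's area formula. First the cross-terms c_i = x_i·y_{i+1} − x_{i+1}·y_i:
  -26, -24, 80, -30, -36, -90  ⇒  2A = -126, A = -63.
Then Σ (x_i + x_{i+1})·c_i = -552, so x̄ = -552 / (6·(-63)) = 92/63.

92/63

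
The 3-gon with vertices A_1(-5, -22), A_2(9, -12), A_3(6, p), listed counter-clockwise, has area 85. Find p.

The doubled signed area Σ (x_i y_{i+1} − x_{i+1} y_i) is linear in p.
With p=0 it equals 198; the coefficient of p is 14 (from the two edges through A_3).
So 14·p + 198 = 2·85 = 170 ⇒ p = -2.

-2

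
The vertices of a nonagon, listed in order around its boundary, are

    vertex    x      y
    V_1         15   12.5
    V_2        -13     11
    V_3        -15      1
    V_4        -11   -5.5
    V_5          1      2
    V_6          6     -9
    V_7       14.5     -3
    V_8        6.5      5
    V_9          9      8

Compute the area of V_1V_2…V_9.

369.75

Apply the shoelace formula: 2A = Σ (x_i·y_{i+1} − x_{i+1}·y_i), indices taken mod 9.
V_1→V_2: (15)(11) − (-13)(12.5) = 327.5
V_2→V_3: (-13)(1) − (-15)(11) = 152
V_3→V_4: (-15)(-5.5) − (-11)(1) = 93.5
V_4→V_5: (-11)(2) − (1)(-5.5) = -16.5
V_5→V_6: (1)(-9) − (6)(2) = -21
V_6→V_7: (6)(-3) − (14.5)(-9) = 112.5
V_7→V_8: (14.5)(5) − (6.5)(-3) = 92
V_8→V_9: (6.5)(8) − (9)(5) = 7
V_9→V_1: (9)(12.5) − (15)(8) = -7.5
Σ = 739.5
Area = |Σ|/2 = 369.75.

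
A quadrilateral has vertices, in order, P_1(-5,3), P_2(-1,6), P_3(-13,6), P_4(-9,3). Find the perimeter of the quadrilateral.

|P_1P_2| = √((4)² + (3)²) = √25 = 5
|P_2P_3| = √((-12)² + (0)²) = √144 = 12
|P_3P_4| = √((4)² + (-3)²) = √25 = 5
|P_4P_1| = √((4)² + (0)²) = √16 = 4
Perimeter = 5 + 12 + 5 + 4 = 26.

26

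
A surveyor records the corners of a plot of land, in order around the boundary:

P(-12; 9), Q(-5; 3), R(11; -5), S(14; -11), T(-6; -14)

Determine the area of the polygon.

267

Apply Gauss's area formula: 2A = Σ (x_i·y_{i+1} − x_{i+1}·y_i), indices taken mod 5.
Cross-terms: 9, -8, -51, -262, -222  ⇒  Σ = -534
Area = |Σ|/2 = 267.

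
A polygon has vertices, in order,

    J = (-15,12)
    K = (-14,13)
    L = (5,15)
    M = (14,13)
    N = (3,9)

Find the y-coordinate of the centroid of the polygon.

Apply the shoelace formula. First the cross-terms c_i = x_i·y_{i+1} − x_{i+1}·y_i:
  -27, -275, -145, 87, 171  ⇒  2A = -189, A = -94.5.
Then Σ (y_i + y_{i+1})·c_i = -6930, so ȳ = -6930 / (6·(-94.5)) = 110/9.

110/9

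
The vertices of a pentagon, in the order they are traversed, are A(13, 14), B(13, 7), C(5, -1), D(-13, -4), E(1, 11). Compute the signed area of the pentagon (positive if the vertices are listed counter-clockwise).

Apply the surveyor's formula: 2A = Σ (x_i·y_{i+1} − x_{i+1}·y_i), indices taken mod 5.
Σ = (-91) + (-48) + (-33) + (-139) + (-129) = -440
Signed area = Σ/2 = -220 (negative ⇒ clockwise traversal).

-220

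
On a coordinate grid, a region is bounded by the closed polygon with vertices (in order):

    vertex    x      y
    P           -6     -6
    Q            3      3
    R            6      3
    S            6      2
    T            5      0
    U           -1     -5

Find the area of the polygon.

Σ = (0) + (-9) + (-6) + (-10) + (-25) + (-24) = -74
Area = |Σ|/2 = 37.

37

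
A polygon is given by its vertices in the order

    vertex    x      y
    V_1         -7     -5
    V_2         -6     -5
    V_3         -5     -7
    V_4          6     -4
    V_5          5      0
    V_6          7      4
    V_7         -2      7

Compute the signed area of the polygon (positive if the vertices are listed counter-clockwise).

Apply the shoelace (surveyor's) formula: 2A = Σ (x_i·y_{i+1} − x_{i+1}·y_i), indices taken mod 7.
Σ = (5) + (17) + (62) + (20) + (20) + (57) + (59) = 240
Signed area = Σ/2 = 120 (positive ⇒ counter-clockwise traversal).

120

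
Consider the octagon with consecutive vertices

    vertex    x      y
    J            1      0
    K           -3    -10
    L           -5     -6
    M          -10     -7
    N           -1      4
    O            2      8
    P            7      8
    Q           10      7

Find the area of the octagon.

104

Apply Gauss's area formula: 2A = Σ (x_i·y_{i+1} − x_{i+1}·y_i), indices taken mod 8.
J→K: (1)(-10) − (-3)(0) = -10
K→L: (-3)(-6) − (-5)(-10) = -32
L→M: (-5)(-7) − (-10)(-6) = -25
M→N: (-10)(4) − (-1)(-7) = -47
N→O: (-1)(8) − (2)(4) = -16
O→P: (2)(8) − (7)(8) = -40
P→Q: (7)(7) − (10)(8) = -31
Q→J: (10)(0) − (1)(7) = -7
Σ = -208
Area = |Σ|/2 = 104.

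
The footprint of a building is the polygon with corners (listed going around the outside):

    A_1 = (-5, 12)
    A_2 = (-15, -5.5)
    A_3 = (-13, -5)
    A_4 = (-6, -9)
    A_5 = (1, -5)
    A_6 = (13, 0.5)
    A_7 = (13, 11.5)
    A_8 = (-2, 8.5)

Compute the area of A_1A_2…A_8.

348.75

Apply the surveyor's formula: 2A = Σ (x_i·y_{i+1} − x_{i+1}·y_i), indices taken mod 8.
Σ = (207.5) + (3.5) + (87) + (39) + (65.5) + (143) + (133.5) + (18.5) = 697.5
Area = |Σ|/2 = 348.75.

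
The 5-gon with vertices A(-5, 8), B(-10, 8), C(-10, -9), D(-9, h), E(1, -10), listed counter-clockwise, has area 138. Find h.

Write out the shoelace sum; only the two edges meeting at D involve h:
2·Area = [((-10)·h − (-9)·(-9)) + ((-9)·(-10) − 1·h)] + 168
       = -11·h + 177 = 276
⇒ h = -9.

-9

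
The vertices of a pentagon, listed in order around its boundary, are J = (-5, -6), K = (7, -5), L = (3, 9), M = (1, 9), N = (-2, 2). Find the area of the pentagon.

Apply Gauss's area formula: 2A = Σ (x_i·y_{i+1} − x_{i+1}·y_i), indices taken mod 5.
Σ = (67) + (78) + (18) + (20) + (22) = 205
Area = |Σ|/2 = 102.5.

102.5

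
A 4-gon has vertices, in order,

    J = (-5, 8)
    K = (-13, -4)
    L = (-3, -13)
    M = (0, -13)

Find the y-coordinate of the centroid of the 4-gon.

-318/85

Apply the shoelace (surveyor's) formula. First the cross-terms c_i = x_i·y_{i+1} − x_{i+1}·y_i:
  124, 157, 39, -65  ⇒  2A = 255, A = 127.5.
Then Σ (y_i + y_{i+1})·c_i = -2862, so ȳ = -2862 / (6·127.5) = -318/85.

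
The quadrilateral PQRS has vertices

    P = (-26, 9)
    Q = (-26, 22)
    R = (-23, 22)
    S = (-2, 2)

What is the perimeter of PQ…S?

70

|PQ| = √((0)² + (13)²) = √169 = 13
|QR| = √((3)² + (0)²) = √9 = 3
|RS| = √((21)² + (-20)²) = √841 = 29
|SP| = √((-24)² + (7)²) = √625 = 25
Perimeter = 13 + 3 + 29 + 25 = 70.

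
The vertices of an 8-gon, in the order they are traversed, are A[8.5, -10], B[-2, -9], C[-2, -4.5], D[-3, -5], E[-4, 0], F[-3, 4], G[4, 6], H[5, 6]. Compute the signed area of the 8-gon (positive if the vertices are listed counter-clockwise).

-143

Apply the shoelace formula: 2A = Σ (x_i·y_{i+1} − x_{i+1}·y_i), indices taken mod 8.
Σ = (-96.5) + (-9) + (-3.5) + (-20) + (-16) + (-34) + (-6) + (-101) = -286
Signed area = Σ/2 = -143 (negative ⇒ clockwise traversal).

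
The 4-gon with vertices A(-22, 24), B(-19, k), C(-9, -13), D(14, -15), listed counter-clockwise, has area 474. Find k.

Write out the shoelace sum; only the two edges meeting at B involve k:
2·Area = [((-22)·k − (-19)·24) + ((-19)·(-13) − (-9)·k)] + 323
       = -13·k + 1026 = 948
⇒ k = 6.

6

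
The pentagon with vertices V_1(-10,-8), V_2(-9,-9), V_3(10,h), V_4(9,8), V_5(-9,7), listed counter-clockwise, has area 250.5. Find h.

The doubled signed area Σ (x_i y_{i+1} − x_{i+1} y_i) is linear in h.
With h=0 it equals 465; the coefficient of h is -18 (from the two edges through V_3).
So -18·h + 465 = 2·250.5 = 501 ⇒ h = -2.

-2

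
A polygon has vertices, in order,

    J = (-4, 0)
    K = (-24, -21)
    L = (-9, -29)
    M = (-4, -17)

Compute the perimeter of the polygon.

76

|JK| = √((-20)² + (-21)²) = √841 = 29
|KL| = √((15)² + (-8)²) = √289 = 17
|LM| = √((5)² + (12)²) = √169 = 13
|MJ| = √((0)² + (17)²) = √289 = 17
Perimeter = 29 + 17 + 13 + 17 = 76.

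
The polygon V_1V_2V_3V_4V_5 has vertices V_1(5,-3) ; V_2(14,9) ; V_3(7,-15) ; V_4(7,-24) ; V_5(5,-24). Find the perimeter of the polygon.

72

|V_1V_2| = √((9)² + (12)²) = √225 = 15
|V_2V_3| = √((-7)² + (-24)²) = √625 = 25
|V_3V_4| = √((0)² + (-9)²) = √81 = 9
|V_4V_5| = √((-2)² + (0)²) = √4 = 2
|V_5V_1| = √((0)² + (21)²) = √441 = 21
Perimeter = 15 + 25 + 9 + 2 + 21 = 72.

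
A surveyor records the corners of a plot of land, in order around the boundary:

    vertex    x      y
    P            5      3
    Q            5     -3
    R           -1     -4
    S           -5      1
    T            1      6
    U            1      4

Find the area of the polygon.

62

Apply the shoelace (surveyor's) formula: 2A = Σ (x_i·y_{i+1} − x_{i+1}·y_i), indices taken mod 6.
Σ = (-30) + (-23) + (-21) + (-31) + (-2) + (-17) = -124
Area = |Σ|/2 = 62.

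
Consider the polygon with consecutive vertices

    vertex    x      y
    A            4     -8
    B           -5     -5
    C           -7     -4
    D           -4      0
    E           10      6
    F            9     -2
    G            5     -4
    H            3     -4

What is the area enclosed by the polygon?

Σ = (-60) + (-15) + (-16) + (-24) + (-74) + (-26) + (-8) + (-8) = -231
Area = |Σ|/2 = 115.5.

115.5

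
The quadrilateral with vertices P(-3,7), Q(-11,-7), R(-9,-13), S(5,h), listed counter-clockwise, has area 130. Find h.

3

Write out the shoelace sum; only the two edges meeting at S involve h:
2·Area = [((-9)·h − 5·(-13)) + (5·7 − (-3)·h)] + 178
       = -6·h + 278 = 260
⇒ h = 3.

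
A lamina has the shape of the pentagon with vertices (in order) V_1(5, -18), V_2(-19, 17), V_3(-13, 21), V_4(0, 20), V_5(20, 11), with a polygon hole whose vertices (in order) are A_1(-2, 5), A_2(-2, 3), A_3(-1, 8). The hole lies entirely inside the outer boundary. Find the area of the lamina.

Outer boundary:
Apply the shoelace formula: 2A = Σ (x_i·y_{i+1} − x_{i+1}·y_i), indices taken mod 5.
Σ = (-257) + (-178) + (-260) + (-400) + (-415) = -1510
Area = |Σ|/2 = 755.
Hole:
Σ = (4) + (-13) + (11) = 2
Area = |Σ|/2 = 1.
Net area = 755 − 1 = 754.

754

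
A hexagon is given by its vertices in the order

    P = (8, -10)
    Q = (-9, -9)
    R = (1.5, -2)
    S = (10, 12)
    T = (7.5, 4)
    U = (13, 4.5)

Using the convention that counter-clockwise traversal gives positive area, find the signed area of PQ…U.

-163.375

Cross-terms: -162, 31.5, 38, -50, -18.25, -166  ⇒  Σ = -326.75
Signed area = Σ/2 = -163.375 (negative ⇒ clockwise traversal).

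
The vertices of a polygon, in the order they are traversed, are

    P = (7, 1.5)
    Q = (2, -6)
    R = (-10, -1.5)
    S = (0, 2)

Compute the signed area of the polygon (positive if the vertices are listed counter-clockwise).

-71

Apply the shoelace formula: 2A = Σ (x_i·y_{i+1} − x_{i+1}·y_i), indices taken mod 4.
P→Q: (7)(-6) − (2)(1.5) = -45
Q→R: (2)(-1.5) − (-10)(-6) = -63
R→S: (-10)(2) − (0)(-1.5) = -20
S→P: (0)(1.5) − (7)(2) = -14
Σ = -142
Signed area = Σ/2 = -71 (negative ⇒ clockwise traversal).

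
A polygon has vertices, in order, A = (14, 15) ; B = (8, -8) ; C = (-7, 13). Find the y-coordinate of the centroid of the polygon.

20/3

Apply the shoelace formula. First the cross-terms c_i = x_i·y_{i+1} − x_{i+1}·y_i:
  -232, 48, -287  ⇒  2A = -471, A = -235.5.
Then Σ (y_i + y_{i+1})·c_i = -9420, so ȳ = -9420 / (6·(-235.5)) = 20/3.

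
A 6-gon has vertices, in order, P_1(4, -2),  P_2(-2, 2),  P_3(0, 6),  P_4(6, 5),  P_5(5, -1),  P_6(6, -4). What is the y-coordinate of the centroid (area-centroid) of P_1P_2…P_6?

38/17

Apply the shoelace formula. First the cross-terms c_i = x_i·y_{i+1} − x_{i+1}·y_i:
  4, -12, -36, -31, -14, 4  ⇒  2A = -85, A = -42.5.
Then Σ (y_i + y_{i+1})·c_i = -570, so ȳ = -570 / (6·(-42.5)) = 38/17.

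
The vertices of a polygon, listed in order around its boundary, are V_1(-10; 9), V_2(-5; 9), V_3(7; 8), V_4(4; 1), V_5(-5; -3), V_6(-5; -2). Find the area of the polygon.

Apply the surveyor's formula: 2A = Σ (x_i·y_{i+1} − x_{i+1}·y_i), indices taken mod 6.
Σ = (-45) + (-103) + (-25) + (-7) + (-5) + (-65) = -250
Area = |Σ|/2 = 125.

125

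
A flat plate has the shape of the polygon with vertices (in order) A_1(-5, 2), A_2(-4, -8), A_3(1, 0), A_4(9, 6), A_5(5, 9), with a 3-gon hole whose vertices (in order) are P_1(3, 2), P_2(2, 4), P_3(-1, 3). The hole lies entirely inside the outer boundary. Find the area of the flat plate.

Outer boundary:
Apply the surveyor's formula: 2A = Σ (x_i·y_{i+1} − x_{i+1}·y_i), indices taken mod 5.
Cross-terms: 48, 8, 6, 51, 55  ⇒  Σ = 168
Area = |Σ|/2 = 84.
Hole:
Apply the surveyor's formula: 2A = Σ (x_i·y_{i+1} − x_{i+1}·y_i), indices taken mod 3.
Σ = (8) + (10) + (-11) = 7
Area = |Σ|/2 = 3.5.
Net area = 84 − 3.5 = 80.5.

80.5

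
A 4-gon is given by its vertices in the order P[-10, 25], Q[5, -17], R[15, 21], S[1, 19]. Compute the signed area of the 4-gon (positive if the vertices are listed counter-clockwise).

442

Apply the shoelace formula: 2A = Σ (x_i·y_{i+1} − x_{i+1}·y_i), indices taken mod 4.
Cross-terms: 45, 360, 264, 215  ⇒  Σ = 884
Signed area = Σ/2 = 442 (positive ⇒ counter-clockwise traversal).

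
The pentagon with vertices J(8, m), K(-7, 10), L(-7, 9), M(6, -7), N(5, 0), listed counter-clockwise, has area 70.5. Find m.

2

Write out the shoelace sum; only the two edges meeting at J involve m:
2·Area = [(5·m − 8·0) + (8·10 − (-7)·m)] + 37
       = 12·m + 117 = 141
⇒ m = 2.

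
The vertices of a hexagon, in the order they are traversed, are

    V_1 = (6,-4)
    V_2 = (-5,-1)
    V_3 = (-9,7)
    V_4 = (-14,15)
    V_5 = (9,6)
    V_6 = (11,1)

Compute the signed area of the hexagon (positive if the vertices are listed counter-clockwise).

V_1→V_2: (6)(-1) − (-5)(-4) = -26
V_2→V_3: (-5)(7) − (-9)(-1) = -44
V_3→V_4: (-9)(15) − (-14)(7) = -37
V_4→V_5: (-14)(6) − (9)(15) = -219
V_5→V_6: (9)(1) − (11)(6) = -57
V_6→V_1: (11)(-4) − (6)(1) = -50
Σ = -433
Signed area = Σ/2 = -216.5 (negative ⇒ clockwise traversal).

-216.5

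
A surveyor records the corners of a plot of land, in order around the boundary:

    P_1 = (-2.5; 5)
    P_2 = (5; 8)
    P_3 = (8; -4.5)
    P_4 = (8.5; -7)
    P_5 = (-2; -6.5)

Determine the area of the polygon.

122.375

Σ = (-45) + (-86.5) + (-17.75) + (-69.25) + (-26.25) = -244.75
Area = |Σ|/2 = 122.375.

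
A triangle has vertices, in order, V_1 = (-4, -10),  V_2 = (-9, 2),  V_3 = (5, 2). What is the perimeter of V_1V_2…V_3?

42

|V_1V_2| = √((-5)² + (12)²) = √169 = 13
|V_2V_3| = √((14)² + (0)²) = √196 = 14
|V_3V_1| = √((-9)² + (-12)²) = √225 = 15
Perimeter = 13 + 14 + 15 = 42.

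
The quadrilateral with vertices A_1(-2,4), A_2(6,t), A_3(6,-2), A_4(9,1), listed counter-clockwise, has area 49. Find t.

Write out the shoelace sum; only the two edges meeting at A_2 involve t:
2·Area = [((-2)·t − 6·4) + (6·(-2) − 6·t)] + 62
       = -8·t + 26 = 98
⇒ t = -9.

-9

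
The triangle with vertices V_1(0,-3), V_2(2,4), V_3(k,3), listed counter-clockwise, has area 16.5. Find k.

The doubled signed area Σ (x_i y_{i+1} − x_{i+1} y_i) is linear in k.
With k=0 it equals 12; the coefficient of k is -7 (from the two edges through V_3).
So -7·k + 12 = 2·16.5 = 33 ⇒ k = -3.

-3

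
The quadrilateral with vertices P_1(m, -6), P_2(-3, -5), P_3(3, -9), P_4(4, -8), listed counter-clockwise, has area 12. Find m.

The doubled signed area Σ (x_i y_{i+1} − x_{i+1} y_i) is linear in m.
With m=0 it equals 12; the coefficient of m is 3 (from the two edges through P_1).
So 3·m + 12 = 2·12 = 24 ⇒ m = 4.

4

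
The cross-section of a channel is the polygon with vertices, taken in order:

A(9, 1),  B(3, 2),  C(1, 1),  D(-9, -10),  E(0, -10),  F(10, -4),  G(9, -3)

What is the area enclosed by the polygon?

123.5

Apply the shoelace (surveyor's) formula: 2A = Σ (x_i·y_{i+1} − x_{i+1}·y_i), indices taken mod 7.
A→B: (9)(2) − (3)(1) = 15
B→C: (3)(1) − (1)(2) = 1
C→D: (1)(-10) − (-9)(1) = -1
D→E: (-9)(-10) − (0)(-10) = 90
E→F: (0)(-4) − (10)(-10) = 100
F→G: (10)(-3) − (9)(-4) = 6
G→A: (9)(1) − (9)(-3) = 36
Σ = 247
Area = |Σ|/2 = 123.5.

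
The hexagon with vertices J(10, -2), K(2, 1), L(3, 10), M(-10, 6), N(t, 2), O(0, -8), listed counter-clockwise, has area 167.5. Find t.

The doubled signed area Σ (x_i y_{i+1} − x_{i+1} y_i) is linear in t.
With t=0 it equals 209; the coefficient of t is -14 (from the two edges through N).
So -14·t + 209 = 2·167.5 = 335 ⇒ t = -9.

-9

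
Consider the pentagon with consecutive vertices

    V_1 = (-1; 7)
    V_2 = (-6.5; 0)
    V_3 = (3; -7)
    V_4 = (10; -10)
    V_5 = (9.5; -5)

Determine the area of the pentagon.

118.75

Apply the surveyor's formula: 2A = Σ (x_i·y_{i+1} − x_{i+1}·y_i), indices taken mod 5.
Σ = (45.5) + (45.5) + (40) + (45) + (61.5) = 237.5
Area = |Σ|/2 = 118.75.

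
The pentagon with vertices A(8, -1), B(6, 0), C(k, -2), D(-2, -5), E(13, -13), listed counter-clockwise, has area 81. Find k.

2

Write out the shoelace sum; only the two edges meeting at C involve k:
2·Area = [(6·(-2) − k·0) + (k·(-5) − (-2)·(-2))] + 188
       = -5·k + 172 = 162
⇒ k = 2.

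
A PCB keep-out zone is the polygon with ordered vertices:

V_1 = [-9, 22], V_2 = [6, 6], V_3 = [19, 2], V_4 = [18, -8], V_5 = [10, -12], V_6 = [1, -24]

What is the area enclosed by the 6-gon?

V_1→V_2: (-9)(6) − (6)(22) = -186
V_2→V_3: (6)(2) − (19)(6) = -102
V_3→V_4: (19)(-8) − (18)(2) = -188
V_4→V_5: (18)(-12) − (10)(-8) = -136
V_5→V_6: (10)(-24) − (1)(-12) = -228
V_6→V_1: (1)(22) − (-9)(-24) = -194
Σ = -1034
Area = |Σ|/2 = 517.

517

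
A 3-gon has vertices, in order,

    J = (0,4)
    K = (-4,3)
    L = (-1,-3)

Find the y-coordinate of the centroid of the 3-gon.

Apply the shoelace (surveyor's) formula. First the cross-terms c_i = x_i·y_{i+1} − x_{i+1}·y_i:
  16, 15, -4  ⇒  2A = 27, A = 13.5.
Then Σ (y_i + y_{i+1})·c_i = 108, so ȳ = 108 / (6·13.5) = 4/3.

4/3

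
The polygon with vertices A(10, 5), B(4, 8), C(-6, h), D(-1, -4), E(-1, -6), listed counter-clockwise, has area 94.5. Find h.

Write out the shoelace sum; only the two edges meeting at C involve h:
2·Area = [(4·h − (-6)·8) + ((-6)·(-4) − (-1)·h)] + 117
       = 5·h + 189 = 189
⇒ h = 0.

0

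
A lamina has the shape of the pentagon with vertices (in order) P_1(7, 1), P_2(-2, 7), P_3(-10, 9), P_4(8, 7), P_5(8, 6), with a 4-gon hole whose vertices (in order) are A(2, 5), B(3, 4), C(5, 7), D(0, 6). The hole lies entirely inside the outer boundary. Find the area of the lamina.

Outer boundary:
Σ = (51) + (52) + (-142) + (-8) + (-34) = -81
Area = |Σ|/2 = 40.5.
Hole:
A→B: (2)(4) − (3)(5) = -7
B→C: (3)(7) − (5)(4) = 1
C→D: (5)(6) − (0)(7) = 30
D→A: (0)(5) − (2)(6) = -12
Σ = 12
Area = |Σ|/2 = 6.
Net area = 40.5 − 6 = 34.5.

34.5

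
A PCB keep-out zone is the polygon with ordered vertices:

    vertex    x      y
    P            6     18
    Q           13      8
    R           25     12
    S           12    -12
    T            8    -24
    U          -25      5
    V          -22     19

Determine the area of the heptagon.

1150.5

Apply the shoelace (surveyor's) formula: 2A = Σ (x_i·y_{i+1} − x_{i+1}·y_i), indices taken mod 7.
Σ = (-186) + (-44) + (-444) + (-192) + (-560) + (-365) + (-510) = -2301
Area = |Σ|/2 = 1150.5.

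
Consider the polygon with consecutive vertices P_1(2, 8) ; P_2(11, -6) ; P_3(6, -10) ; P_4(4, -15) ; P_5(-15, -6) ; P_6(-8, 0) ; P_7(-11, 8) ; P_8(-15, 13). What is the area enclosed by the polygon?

377

P_1→P_2: (2)(-6) − (11)(8) = -100
P_2→P_3: (11)(-10) − (6)(-6) = -74
P_3→P_4: (6)(-15) − (4)(-10) = -50
P_4→P_5: (4)(-6) − (-15)(-15) = -249
P_5→P_6: (-15)(0) − (-8)(-6) = -48
P_6→P_7: (-8)(8) − (-11)(0) = -64
P_7→P_8: (-11)(13) − (-15)(8) = -23
P_8→P_1: (-15)(8) − (2)(13) = -146
Σ = -754
Area = |Σ|/2 = 377.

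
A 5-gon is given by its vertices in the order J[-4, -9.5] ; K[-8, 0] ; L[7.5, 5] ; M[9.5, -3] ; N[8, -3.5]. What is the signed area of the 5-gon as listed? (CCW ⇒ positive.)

-142.625

Σ = (-76) + (-40) + (-70) + (-9.25) + (-90) = -285.25
Signed area = Σ/2 = -142.625 (negative ⇒ clockwise traversal).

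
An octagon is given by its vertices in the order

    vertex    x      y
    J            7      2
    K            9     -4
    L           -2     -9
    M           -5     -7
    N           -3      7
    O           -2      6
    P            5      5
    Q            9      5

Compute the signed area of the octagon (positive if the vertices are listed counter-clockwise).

J→K: (7)(-4) − (9)(2) = -46
K→L: (9)(-9) − (-2)(-4) = -89
L→M: (-2)(-7) − (-5)(-9) = -31
M→N: (-5)(7) − (-3)(-7) = -56
N→O: (-3)(6) − (-2)(7) = -4
O→P: (-2)(5) − (5)(6) = -40
P→Q: (5)(5) − (9)(5) = -20
Q→J: (9)(2) − (7)(5) = -17
Σ = -303
Signed area = Σ/2 = -151.5 (negative ⇒ clockwise traversal).

-151.5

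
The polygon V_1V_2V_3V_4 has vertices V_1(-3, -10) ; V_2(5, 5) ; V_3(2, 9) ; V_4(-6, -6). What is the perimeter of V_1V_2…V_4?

44

|V_1V_2| = √((8)² + (15)²) = √289 = 17
|V_2V_3| = √((-3)² + (4)²) = √25 = 5
|V_3V_4| = √((-8)² + (-15)²) = √289 = 17
|V_4V_1| = √((3)² + (-4)²) = √25 = 5
Perimeter = 17 + 5 + 17 + 5 = 44.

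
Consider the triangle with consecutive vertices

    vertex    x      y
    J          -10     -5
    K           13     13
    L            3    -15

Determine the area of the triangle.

Apply the shoelace (surveyor's) formula: 2A = Σ (x_i·y_{i+1} − x_{i+1}·y_i), indices taken mod 3.
Cross-terms: -65, -234, -165  ⇒  Σ = -464
Area = |Σ|/2 = 232.

232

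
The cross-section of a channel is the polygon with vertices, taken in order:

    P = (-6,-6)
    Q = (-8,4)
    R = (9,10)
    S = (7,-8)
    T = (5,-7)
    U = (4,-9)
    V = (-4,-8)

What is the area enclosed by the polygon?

Apply the shoelace (surveyor's) formula: 2A = Σ (x_i·y_{i+1} − x_{i+1}·y_i), indices taken mod 7.
Cross-terms: -72, -116, -142, -9, -17, -68, -24  ⇒  Σ = -448
Area = |Σ|/2 = 224.

224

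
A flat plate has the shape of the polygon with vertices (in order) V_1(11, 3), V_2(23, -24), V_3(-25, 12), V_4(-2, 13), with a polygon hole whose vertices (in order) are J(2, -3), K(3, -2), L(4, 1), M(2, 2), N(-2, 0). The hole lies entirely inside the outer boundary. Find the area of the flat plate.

Outer boundary:
Cross-terms: -333, -324, -301, -149  ⇒  Σ = -1107
Area = |Σ|/2 = 553.5.
Hole:
Σ = (5) + (11) + (6) + (4) + (6) = 32
Area = |Σ|/2 = 16.
Net area = 553.5 − 16 = 537.5.

537.5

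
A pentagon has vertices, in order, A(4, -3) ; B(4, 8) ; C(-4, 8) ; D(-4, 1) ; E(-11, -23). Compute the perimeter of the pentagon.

|AB| = √((0)² + (11)²) = √121 = 11
|BC| = √((-8)² + (0)²) = √64 = 8
|CD| = √((0)² + (-7)²) = √49 = 7
|DE| = √((-7)² + (-24)²) = √625 = 25
|EA| = √((15)² + (20)²) = √625 = 25
Perimeter = 11 + 8 + 7 + 25 + 25 = 76.

76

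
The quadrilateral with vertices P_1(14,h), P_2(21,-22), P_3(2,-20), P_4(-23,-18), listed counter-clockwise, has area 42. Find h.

The doubled signed area Σ (x_i y_{i+1} − x_{i+1} y_i) is linear in h.
With h=0 it equals -928; the coefficient of h is -44 (from the two edges through P_1).
So -44·h + -928 = 2·42 = 84 ⇒ h = -23.

-23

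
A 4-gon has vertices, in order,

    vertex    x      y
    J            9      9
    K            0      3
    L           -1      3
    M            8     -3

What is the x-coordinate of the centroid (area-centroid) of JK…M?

Apply Gauss's area formula. First the cross-terms c_i = x_i·y_{i+1} − x_{i+1}·y_i:
  27, 3, -21, 99  ⇒  2A = 108, A = 54.
Then Σ (x_i + x_{i+1})·c_i = 1776, so x̄ = 1776 / (6·54) = 148/27.

148/27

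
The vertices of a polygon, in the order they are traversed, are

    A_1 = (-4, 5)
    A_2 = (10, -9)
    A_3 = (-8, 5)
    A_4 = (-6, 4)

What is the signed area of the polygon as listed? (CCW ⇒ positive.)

-26

Apply the shoelace formula: 2A = Σ (x_i·y_{i+1} − x_{i+1}·y_i), indices taken mod 4.
Σ = (-14) + (-22) + (-2) + (-14) = -52
Signed area = Σ/2 = -26 (negative ⇒ clockwise traversal).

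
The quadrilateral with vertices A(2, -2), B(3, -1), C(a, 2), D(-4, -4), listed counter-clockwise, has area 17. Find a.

Write out the shoelace sum; only the two edges meeting at C involve a:
2·Area = [(3·2 − a·(-1)) + (a·(-4) − (-4)·2)] + 20
       = -3·a + 34 = 34
⇒ a = 0.

0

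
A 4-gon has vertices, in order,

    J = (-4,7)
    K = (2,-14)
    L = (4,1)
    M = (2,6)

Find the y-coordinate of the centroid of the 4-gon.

Apply Gauss's area formula. First the cross-terms c_i = x_i·y_{i+1} − x_{i+1}·y_i:
  42, 58, 22, 38  ⇒  2A = 160, A = 80.
Then Σ (y_i + y_{i+1})·c_i = -400, so ȳ = -400 / (6·80) = -5/6.

-5/6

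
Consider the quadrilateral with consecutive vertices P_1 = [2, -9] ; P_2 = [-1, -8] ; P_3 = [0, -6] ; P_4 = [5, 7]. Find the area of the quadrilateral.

Σ = (-25) + (6) + (30) + (-59) = -48
Area = |Σ|/2 = 24.

24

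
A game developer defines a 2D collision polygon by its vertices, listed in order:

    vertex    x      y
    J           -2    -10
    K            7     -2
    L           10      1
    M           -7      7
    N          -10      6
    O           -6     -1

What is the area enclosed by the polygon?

155

Apply the surveyor's formula: 2A = Σ (x_i·y_{i+1} − x_{i+1}·y_i), indices taken mod 6.
J→K: (-2)(-2) − (7)(-10) = 74
K→L: (7)(1) − (10)(-2) = 27
L→M: (10)(7) − (-7)(1) = 77
M→N: (-7)(6) − (-10)(7) = 28
N→O: (-10)(-1) − (-6)(6) = 46
O→J: (-6)(-10) − (-2)(-1) = 58
Σ = 310
Area = |Σ|/2 = 155.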